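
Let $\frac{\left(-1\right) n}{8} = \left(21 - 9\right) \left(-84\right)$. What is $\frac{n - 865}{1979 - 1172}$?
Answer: $\frac{7199}{807} \approx 8.9207$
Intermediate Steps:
$n = 8064$ ($n = - 8 \left(21 - 9\right) \left(-84\right) = - 8 \cdot 12 \left(-84\right) = \left(-8\right) \left(-1008\right) = 8064$)
$\frac{n - 865}{1979 - 1172} = \frac{8064 - 865}{1979 - 1172} = \frac{7199}{807}$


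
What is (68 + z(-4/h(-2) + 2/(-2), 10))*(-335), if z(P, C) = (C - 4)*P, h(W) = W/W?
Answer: -12730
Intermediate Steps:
h(W) = 1
z(P, C) = P*(-4 + C) (z(P, C) = (-4 + C)*P = P*(-4 + C))
(68 + z(-4/h(-2) + 2/(-2), 10))*(-335) = (68 + (-4/1 + 2/(-2))*(-4 + 10))*(-335) = (68 + (-4*1 + 2*(-½))*6)*(-335) = (68 + (-4 - 1)*6)*(-335) = (68 - 5*6)*(-335) = (68 - 30)*(-335) = 38*(-335) = -12730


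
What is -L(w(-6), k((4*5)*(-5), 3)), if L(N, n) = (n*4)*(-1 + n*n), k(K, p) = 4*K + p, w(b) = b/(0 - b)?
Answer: 250281504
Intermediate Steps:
w(b) = -1 (w(b) = b/((-b)) = b*(-1/b) = -1)
k(K, p) = p + 4*K
L(N, n) = 4*n*(-1 + n²) (L(N, n) = (4*n)*(-1 + n²) = 4*n*(-1 + n²))
-L(w(-6), k((4*5)*(-5), 3)) = -4*(3 + 4*((4*5)*(-5)))*(-1 + (3 + 4*((4*5)*(-5)))²) = -4*(3 + 4*(20*(-5)))*(-1 + (3 + 4*(20*(-5)))²) = -4*(3 + 4*(-100))*(-1 + (3 + 4*(-100))²) = -4*(3 - 400)*(-1 + (3 - 400)²) = -4*(-397)*(-1 + (-397)²) = -4*(-397)*(-1 + 157609) = -4*(-397)*157608 = -1*(-250281504) = 250281504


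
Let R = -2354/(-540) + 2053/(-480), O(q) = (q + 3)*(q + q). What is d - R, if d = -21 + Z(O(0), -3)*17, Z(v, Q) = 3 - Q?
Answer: 69913/864 ≈ 80.918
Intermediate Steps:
O(q) = 2*q*(3 + q) (O(q) = (3 + q)*(2*q) = 2*q*(3 + q))
R = 71/864 (R = -2354*(-1/540) + 2053*(-1/480) = 1177/270 - 2053/480 = 71/864 ≈ 0.082176)
d = 81 (d = -21 + (3 - 1*(-3))*17 = -21 + (3 + 3)*17 = -21 + 6*17 = -21 + 102 = 81)
d - R = 81 - 1*71/864 = 81 - 71/864 = 69913/864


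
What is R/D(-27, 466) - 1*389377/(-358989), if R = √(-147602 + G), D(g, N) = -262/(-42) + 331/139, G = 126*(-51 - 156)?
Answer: 389377/358989 + 2919*I*√43421/12580 ≈ 1.0846 + 48.351*I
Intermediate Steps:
G = -26082 (G = 126*(-207) = -26082)
D(g, N) = 25160/2919 (D(g, N) = -262*(-1/42) + 331*(1/139) = 131/21 + 331/139 = 25160/2919)
R = 2*I*√43421 (R = √(-147602 - 26082) = √(-173684) = 2*I*√43421 ≈ 416.75*I)
R/D(-27, 466) - 1*389377/(-358989) = (2*I*√43421)/(25160/2919) - 1*389377/(-358989) = (2*I*√43421)*(2919/25160) - 389377*(-1/358989) = 2919*I*√43421/12580 + 389377/358989 = 389377/358989 + 2919*I*√43421/12580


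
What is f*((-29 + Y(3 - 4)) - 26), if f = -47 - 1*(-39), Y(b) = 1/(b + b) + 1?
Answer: 436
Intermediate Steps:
Y(b) = 1 + 1/(2*b) (Y(b) = 1/(2*b) + 1 = 1 + 1/(2*b))
f = -8 (f = -47 + 39 = -8)
f*((-29 + Y(3 - 4)) - 26) = -8*((-29 + (1/2 + (3 - 4))/(3 - 4)) - 26) = -8*((-29 + (1/2 - 1)/(-1)) - 26) = -8*((-29 - 1*(-1/2)) - 26) = -8*((-29 + 1/2) - 26) = -8*(-57/2 - 26) = -8*(-109/2) = 436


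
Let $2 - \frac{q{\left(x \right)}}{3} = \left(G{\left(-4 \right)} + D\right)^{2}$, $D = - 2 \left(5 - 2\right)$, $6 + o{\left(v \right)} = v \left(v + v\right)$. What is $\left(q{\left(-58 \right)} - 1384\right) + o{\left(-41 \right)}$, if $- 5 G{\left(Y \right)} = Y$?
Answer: $\frac{47422}{25} \approx 1896.9$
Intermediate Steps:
$G{\left(Y \right)} = - \frac{Y}{5}$
$o{\left(v \right)} = -6 + 2 v^{2}$ ($o{\left(v \right)} = -6 + v \left(v + v\right) = -6 + v 2 v = -6 + 2 v^{2}$)
$D = -6$ ($D = \left(-2\right) 3 = -6$)
$q{\left(x \right)} = - \frac{1878}{25}$ ($q{\left(x \right)} = 6 - 3 \left(\left(- \frac{1}{5}\right) \left(-4\right) - 6\right)^{2} = 6 - 3 \left(\frac{4}{5} - 6\right)^{2} = 6 - 3 \left(- \frac{26}{5}\right)^{2} = 6 - \frac{2028}{25} = - \frac{1878}{25}$)
$\left(q{\left(-58 \right)} - 1384\right) + o{\left(-41 \right)} = \left(- \frac{1878}{25} - 1384\right) - \left(6 - 2 \left(-41\right)^{2}\right) = - \frac{36478}{25} + \left(-6 + 2 \cdot 1681\right) = - \frac{36478}{25} + \left(-6 + 3362\right) = - \frac{36478}{25} + 3356 = \frac{47422}{25}$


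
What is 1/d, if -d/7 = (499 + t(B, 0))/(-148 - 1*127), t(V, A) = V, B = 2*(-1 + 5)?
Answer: 275/3549 ≈ 0.077487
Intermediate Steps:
B = 8 (B = 2*4 = 8)
d = 3549/275 (d = -7*(499 + 8)/(-148 - 1*127) = -3549/(-148 - 127) = -3549/(-275) = -3549*(-1)/275 = -7*(-507/275) = 3549/275 ≈ 12.905)
1/d = 1/(3549/275) = 275/3549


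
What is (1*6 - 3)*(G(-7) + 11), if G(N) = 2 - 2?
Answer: 33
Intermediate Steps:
G(N) = 0
(1*6 - 3)*(G(-7) + 11) = (1*6 - 3)*(0 + 11) = (6 - 3)*11 = 3*11 = 33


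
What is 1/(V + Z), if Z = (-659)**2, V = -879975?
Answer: -1/445694 ≈ -2.2437e-6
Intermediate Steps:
Z = 434281
1/(V + Z) = 1/(-879975 + 434281) = 1/(-445694) = -1/445694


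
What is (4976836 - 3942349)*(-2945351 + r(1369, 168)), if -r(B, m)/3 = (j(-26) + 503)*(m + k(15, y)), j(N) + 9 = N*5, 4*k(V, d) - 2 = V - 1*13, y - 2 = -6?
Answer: -3237839826813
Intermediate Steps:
y = -4 (y = 2 - 6 = -4)
k(V, d) = -11/4 + V/4 (k(V, d) = ½ + (V - 1*13)/4 = ½ + (V - 13)/4 = ½ + (-13 + V)/4 = ½ + (-13/4 + V/4) = -11/4 + V/4)
j(N) = -9 + 5*N (j(N) = -9 + N*5 = -9 + 5*N)
r(B, m) = -1092 - 1092*m (r(B, m) = -3*((-9 + 5*(-26)) + 503)*(m + (-11/4 + (¼)*15)) = -3*((-9 - 130) + 503)*(m + (-11/4 + 15/4)) = -3*(-139 + 503)*(m + 1) = -1092*(1 + m) = -3*(364 + 364*m) = -1092 - 1092*m)
(4976836 - 3942349)*(-2945351 + r(1369, 168)) = (4976836 - 3942349)*(-2945351 + (-1092 - 1092*168)) = 1034487*(-2945351 + (-1092 - 183456)) = 1034487*(-2945351 - 184548) = 1034487*(-3129899) = -3237839826813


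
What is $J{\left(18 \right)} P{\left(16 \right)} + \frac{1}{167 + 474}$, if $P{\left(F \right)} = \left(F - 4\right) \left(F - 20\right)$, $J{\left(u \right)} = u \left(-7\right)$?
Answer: $\frac{3876769}{641} \approx 6048.0$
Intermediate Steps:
$J{\left(u \right)} = - 7 u$
$P{\left(F \right)} = \left(-20 + F\right) \left(-4 + F\right)$ ($P{\left(F \right)} = \left(-4 + F\right) \left(-20 + F\right) = \left(-20 + F\right) \left(-4 + F\right)$)
$J{\left(18 \right)} P{\left(16 \right)} + \frac{1}{167 + 474} = \left(-7\right) 18 \left(80 + 16^{2} - 384\right) + \frac{1}{167 + 474} = - 126 \left(80 + 256 - 384\right) + \frac{1}{641} = \left(-126\right) \left(-48\right) + \frac{1}{641} = 6048 + \frac{1}{641} = \frac{3876769}{641}$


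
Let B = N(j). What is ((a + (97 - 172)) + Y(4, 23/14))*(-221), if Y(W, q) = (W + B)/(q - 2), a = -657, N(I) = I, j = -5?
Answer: 805766/5 ≈ 1.6115e+5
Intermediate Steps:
B = -5
Y(W, q) = (-5 + W)/(-2 + q) (Y(W, q) = (W - 5)/(q - 2) = (-5 + W)/(-2 + q))
((a + (97 - 172)) + Y(4, 23/14))*(-221) = ((-657 + (97 - 172)) + (-5 + 4)/(-2 + 23/14))*(-221) = ((-657 - 75) - 1/(-2 + 23*(1/14)))*(-221) = (-732 - 1/(-2 + 23/14))*(-221) = (-732 - 1/(-5/14))*(-221) = (-732 - 14/5*(-1))*(-221) = (-732 + 14/5)*(-221) = -3646/5*(-221) = 805766/5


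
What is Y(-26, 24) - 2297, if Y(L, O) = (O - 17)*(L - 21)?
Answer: -2626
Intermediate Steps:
Y(L, O) = (-21 + L)*(-17 + O) (Y(L, O) = (-17 + O)*(-21 + L) = (-21 + L)*(-17 + O))
Y(-26, 24) - 2297 = (357 - 21*24 - 17*(-26) - 26*24) - 2297 = (357 - 504 + 442 - 624) - 2297 = -329 - 2297 = -2626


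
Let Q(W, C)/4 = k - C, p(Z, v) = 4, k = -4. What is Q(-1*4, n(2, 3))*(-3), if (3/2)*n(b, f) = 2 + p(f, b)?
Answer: 96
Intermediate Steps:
n(b, f) = 4 (n(b, f) = 2*(2 + 4)/3 = (⅔)*6 = 4)
Q(W, C) = -16 - 4*C (Q(W, C) = 4*(-4 - C) = -16 - 4*C)
Q(-1*4, n(2, 3))*(-3) = (-16 - 4*4)*(-3) = (-16 - 16)*(-3) = -32*(-3) = 96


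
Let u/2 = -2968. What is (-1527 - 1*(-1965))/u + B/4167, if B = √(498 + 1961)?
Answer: -219/2968 + √2459/4167 ≈ -0.061887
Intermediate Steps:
u = -5936 (u = 2*(-2968) = -5936)
B = √2459 ≈ 49.588
(-1527 - 1*(-1965))/u + B/4167 = (-1527 - 1*(-1965))/(-5936) + √2459/4167 = (-1527 + 1965)*(-1/5936) + √2459*(1/4167) = 438*(-1/5936) + √2459/4167 = -219/2968 + √2459/4167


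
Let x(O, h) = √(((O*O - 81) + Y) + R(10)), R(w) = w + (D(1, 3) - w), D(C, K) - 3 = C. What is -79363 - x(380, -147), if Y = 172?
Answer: -79363 - 39*√95 ≈ -79743.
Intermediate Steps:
D(C, K) = 3 + C
R(w) = 4 (R(w) = w + ((3 + 1) - w) = w + (4 - w) = 4)
x(O, h) = √(95 + O²) (x(O, h) = √(((O*O - 81) + 172) + 4) = √(((O² - 81) + 172) + 4) = √(((-81 + O²) + 172) + 4) = √((91 + O²) + 4) = √(95 + O²))
-79363 - x(380, -147) = -79363 - √(95 + 380²) = -79363 - √(95 + 144400) = -79363 - √144495 = -79363 - 39*√95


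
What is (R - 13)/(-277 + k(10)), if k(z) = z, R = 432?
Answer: -419/267 ≈ -1.5693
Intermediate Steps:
(R - 13)/(-277 + k(10)) = (432 - 13)/(-277 + 10) = 419/(-267) = 419*(-1/267) = -419/267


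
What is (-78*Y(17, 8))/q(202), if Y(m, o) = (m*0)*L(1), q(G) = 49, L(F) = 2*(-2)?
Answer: 0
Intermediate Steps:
L(F) = -4
Y(m, o) = 0 (Y(m, o) = (m*0)*(-4) = 0*(-4) = 0)
(-78*Y(17, 8))/q(202) = -78*0/49 = 0*(1/49) = 0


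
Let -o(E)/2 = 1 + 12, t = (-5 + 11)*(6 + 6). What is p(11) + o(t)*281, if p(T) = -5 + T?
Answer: -7300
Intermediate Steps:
t = 72 (t = 6*12 = 72)
o(E) = -26 (o(E) = -2*(1 + 12) = -2*13 = -26)
p(11) + o(t)*281 = (-5 + 11) - 26*281 = 6 - 7306 = -7300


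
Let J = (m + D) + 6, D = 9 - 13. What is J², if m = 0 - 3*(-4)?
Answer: 196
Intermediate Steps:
D = -4
m = 12 (m = 0 + 12 = 12)
J = 14 (J = (12 - 4) + 6 = 8 + 6 = 14)
J² = 14² = 196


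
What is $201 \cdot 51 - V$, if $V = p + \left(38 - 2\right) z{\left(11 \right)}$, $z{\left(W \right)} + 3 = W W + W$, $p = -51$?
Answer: $5658$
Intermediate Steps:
$z{\left(W \right)} = -3 + W + W^{2}$ ($z{\left(W \right)} = -3 + \left(W W + W\right) = -3 + \left(W^{2} + W\right) = -3 + \left(W + W^{2}\right) = -3 + W + W^{2}$)
$V = 4593$ ($V = -51 + \left(38 - 2\right) \left(-3 + 11 + 11^{2}\right) = -51 + 36 \left(-3 + 11 + 121\right) = -51 + 36 \cdot 129 = -51 + 4644 = 4593$)
$201 \cdot 51 - V = 201 \cdot 51 - 4593 = 10251 - 4593 = 5658$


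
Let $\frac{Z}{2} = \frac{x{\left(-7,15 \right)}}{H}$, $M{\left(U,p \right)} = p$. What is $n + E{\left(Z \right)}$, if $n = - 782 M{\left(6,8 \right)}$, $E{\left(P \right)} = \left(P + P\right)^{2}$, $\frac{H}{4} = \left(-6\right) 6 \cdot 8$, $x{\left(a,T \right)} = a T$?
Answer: $- \frac{57654071}{9216} \approx -6255.9$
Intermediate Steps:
$x{\left(a,T \right)} = T a$
$H = -1152$ ($H = 4 \left(-6\right) 6 \cdot 8 = 4 \left(\left(-36\right) 8\right) = 4 \left(-288\right) = -1152$)
$Z = \frac{35}{192}$ ($Z = 2 \frac{15 \left(-7\right)}{-1152} = 2 \left(\left(-105\right) \left(- \frac{1}{1152}\right)\right) = 2 \cdot \frac{35}{384} = \frac{35}{192} \approx 0.18229$)
$E{\left(P \right)} = 4 P^{2}$ ($E{\left(P \right)} = \left(2 P\right)^{2} = 4 P^{2}$)
$n = -6256$ ($n = \left(-782\right) 8 = -6256$)
$n + E{\left(Z \right)} = -6256 + 4 \left(\frac{35}{192}\right)^{2} = -6256 + 4 \cdot \frac{1225}{36864} = -6256 + \frac{1225}{9216} = - \frac{57654071}{9216}$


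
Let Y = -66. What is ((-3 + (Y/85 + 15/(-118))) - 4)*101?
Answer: -8006573/10030 ≈ -798.26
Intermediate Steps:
((-3 + (Y/85 + 15/(-118))) - 4)*101 = ((-3 + (-66/85 + 15/(-118))) - 4)*101 = ((-3 + (-66*1/85 + 15*(-1/118))) - 4)*101 = ((-3 + (-66/85 - 15/118)) - 4)*101 = ((-3 - 9063/10030) - 4)*101 = (-39153/10030 - 4)*101 = -79273/10030*101 = -8006573/10030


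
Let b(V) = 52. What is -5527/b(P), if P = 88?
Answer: -5527/52 ≈ -106.29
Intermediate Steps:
-5527/b(P) = -5527/52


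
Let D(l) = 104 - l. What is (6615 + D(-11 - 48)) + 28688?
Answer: 35466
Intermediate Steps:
(6615 + D(-11 - 48)) + 28688 = (6615 + (104 - (-11 - 48))) + 28688 = (6615 + (104 - 1*(-59))) + 28688 = (6615 + (104 + 59)) + 28688 = (6615 + 163) + 28688 = 6778 + 28688 = 35466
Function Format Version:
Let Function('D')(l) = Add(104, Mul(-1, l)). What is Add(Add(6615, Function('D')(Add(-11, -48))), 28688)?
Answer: 35466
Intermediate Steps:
Add(Add(6615, Function('D')(Add(-11, -48))), 28688) = Add(Add(6615, Add(104, Mul(-1, Add(-11, -48)))), 28688) = Add(Add(6615, Add(104, Mul(-1, -59))), 28688) = Add(Add(6615, Add(104, 59)), 28688) = Add(Add(6615, 163), 28688) = Add(6778, 28688) = 35466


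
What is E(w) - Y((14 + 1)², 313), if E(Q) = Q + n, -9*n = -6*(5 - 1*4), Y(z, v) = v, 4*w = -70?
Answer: -1979/6 ≈ -329.83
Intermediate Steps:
w = -35/2 (w = (¼)*(-70) = -35/2 ≈ -17.500)
n = ⅔ (n = -(-2)*(5 - 1*4)/3 = -(-2)*(5 - 4)/3 = -(-2)/3 = -⅑*(-6) = ⅔ ≈ 0.66667)
E(Q) = ⅔ + Q (E(Q) = Q + ⅔ = ⅔ + Q)
E(w) - Y((14 + 1)², 313) = (⅔ - 35/2) - 1*313 = -101/6 - 313 = -1979/6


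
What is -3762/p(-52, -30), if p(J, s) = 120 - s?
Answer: -627/25 ≈ -25.080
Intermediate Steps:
-3762/p(-52, -30) = -3762/(120 - 1*(-30)) = -3762/(120 + 30) = -3762/150 = -3762*1/150 = -627/25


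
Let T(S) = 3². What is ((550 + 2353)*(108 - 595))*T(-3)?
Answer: -12723849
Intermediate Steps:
T(S) = 9
((550 + 2353)*(108 - 595))*T(-3) = ((550 + 2353)*(108 - 595))*9 = (2903*(-487))*9 = -1413761*9 = -12723849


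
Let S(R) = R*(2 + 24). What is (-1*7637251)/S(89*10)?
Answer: -7637251/23140 ≈ -330.05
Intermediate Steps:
S(R) = 26*R (S(R) = R*26 = 26*R)
(-1*7637251)/S(89*10) = (-1*7637251)/((26*(89*10))) = -7637251/(26*890) = -7637251/23140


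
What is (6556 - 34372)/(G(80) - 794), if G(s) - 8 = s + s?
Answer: 13908/313 ≈ 44.435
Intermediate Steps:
G(s) = 8 + 2*s (G(s) = 8 + (s + s) = 8 + 2*s)
(6556 - 34372)/(G(80) - 794) = (6556 - 34372)/((8 + 2*80) - 794) = -27816/((8 + 160) - 794) = -27816/(168 - 794) = -27816/(-626) = -27816*(-1/626) = 13908/313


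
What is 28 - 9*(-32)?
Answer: 316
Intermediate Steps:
28 - 9*(-32) = 28 + 288 = 316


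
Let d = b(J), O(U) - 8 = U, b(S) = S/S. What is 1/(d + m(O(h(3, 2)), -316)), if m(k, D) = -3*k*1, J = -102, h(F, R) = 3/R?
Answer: -2/55 ≈ -0.036364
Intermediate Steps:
b(S) = 1
O(U) = 8 + U
m(k, D) = -3*k
d = 1
1/(d + m(O(h(3, 2)), -316)) = 1/(1 - 3*(8 + 3/2)) = 1/(1 - 3*19/2) = 1/(1 - 57/2) = 1/(-55/2) = -2/55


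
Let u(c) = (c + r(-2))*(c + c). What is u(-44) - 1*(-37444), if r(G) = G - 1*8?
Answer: 42196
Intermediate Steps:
r(G) = -8 + G (r(G) = G - 8 = -8 + G)
u(c) = 2*c*(-10 + c) (u(c) = (c + (-8 - 2))*(c + c) = (c - 10)*(2*c) = (-10 + c)*(2*c) = 2*c*(-10 + c))
u(-44) - 1*(-37444) = 2*(-44)*(-10 - 44) - 1*(-37444) = 2*(-44)*(-54) + 37444 = 4752 + 37444 = 42196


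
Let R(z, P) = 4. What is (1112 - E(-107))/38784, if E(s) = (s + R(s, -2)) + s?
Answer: 661/19392 ≈ 0.034086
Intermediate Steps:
E(s) = 4 + 2*s (E(s) = (s + 4) + s = (4 + s) + s = 4 + 2*s)
(1112 - E(-107))/38784 = (1112 - (4 + 2*(-107)))/38784 = (1112 - (4 - 214))*(1/38784) = (1112 - 1*(-210))*(1/38784) = (1112 + 210)*(1/38784) = 1322*(1/38784) = 661/19392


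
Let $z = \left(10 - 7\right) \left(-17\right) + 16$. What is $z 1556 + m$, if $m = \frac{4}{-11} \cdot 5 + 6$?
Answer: $- \frac{599014}{11} \approx -54456.0$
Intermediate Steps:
$z = -35$ ($z = 3 \left(-17\right) + 16 = -51 + 16 = -35$)
$m = \frac{46}{11}$ ($m = 4 \left(- \frac{1}{11}\right) 5 + 6 = \left(- \frac{4}{11}\right) 5 + 6 = - \frac{20}{11} + 6 = \frac{46}{11} \approx 4.1818$)
$z 1556 + m = \left(-35\right) 1556 + \frac{46}{11} = -54460 + \frac{46}{11} = - \frac{599014}{11}$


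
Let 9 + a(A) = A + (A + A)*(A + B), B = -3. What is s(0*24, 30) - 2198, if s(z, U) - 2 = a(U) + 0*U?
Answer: -555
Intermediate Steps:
a(A) = -9 + A + 2*A*(-3 + A) (a(A) = -9 + (A + (A + A)*(A - 3)) = -9 + (A + (2*A)*(-3 + A)) = -9 + (A + 2*A*(-3 + A)) = -9 + A + 2*A*(-3 + A))
s(z, U) = -7 - 5*U + 2*U² (s(z, U) = 2 + ((-9 - 5*U + 2*U²) + 0*U) = 2 + ((-9 - 5*U + 2*U²) + 0) = 2 + (-9 - 5*U + 2*U²) = -7 - 5*U + 2*U²)
s(0*24, 30) - 2198 = (-7 - 5*30 + 2*30²) - 2198 = (-7 - 150 + 2*900) - 2198 = (-7 - 150 + 1800) - 2198 = 1643 - 2198 = -555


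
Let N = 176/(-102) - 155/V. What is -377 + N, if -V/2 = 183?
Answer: -2353795/6222 ≈ -378.30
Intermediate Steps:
V = -366 (V = -2*183 = -366)
N = -8101/6222 (N = 176/(-102) - 155/(-366) = 176*(-1/102) - 155*(-1/366) = -88/51 + 155/366 = -8101/6222 ≈ -1.3020)
-377 + N = -377 - 8101/6222 = -2353795/6222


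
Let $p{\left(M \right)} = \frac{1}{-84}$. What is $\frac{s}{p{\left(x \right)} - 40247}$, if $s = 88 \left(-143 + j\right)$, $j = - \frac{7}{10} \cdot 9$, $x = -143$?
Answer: $\frac{5518128}{16903745} \approx 0.32644$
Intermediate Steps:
$j = - \frac{63}{10}$ ($j = \left(-7\right) \frac{1}{10} \cdot 9 = \left(- \frac{7}{10}\right) 9 = - \frac{63}{10} \approx -6.3$)
$p{\left(M \right)} = - \frac{1}{84}$
$s = - \frac{65692}{5}$ ($s = 88 \left(-143 - \frac{63}{10}\right) = 88 \left(- \frac{1493}{10}\right) = - \frac{65692}{5} \approx -13138.0$)
$\frac{s}{p{\left(x \right)} - 40247} = - \frac{65692}{5 \left(- \frac{1}{84} - 40247\right)} = - \frac{65692}{5 \left(- \frac{3380749}{84}\right)} = \left(- \frac{65692}{5}\right) \left(- \frac{84}{3380749}\right) = \frac{5518128}{16903745}$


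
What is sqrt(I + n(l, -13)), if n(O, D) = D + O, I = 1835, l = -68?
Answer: sqrt(1754) ≈ 41.881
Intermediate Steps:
sqrt(I + n(l, -13)) = sqrt(1835 + (-13 - 68)) = sqrt(1835 - 81) = sqrt(1754)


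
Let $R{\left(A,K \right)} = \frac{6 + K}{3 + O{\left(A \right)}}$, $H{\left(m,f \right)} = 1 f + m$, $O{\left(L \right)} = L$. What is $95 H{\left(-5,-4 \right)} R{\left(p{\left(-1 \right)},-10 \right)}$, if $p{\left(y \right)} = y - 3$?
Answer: $-3420$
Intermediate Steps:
$p{\left(y \right)} = -3 + y$
$H{\left(m,f \right)} = f + m$
$R{\left(A,K \right)} = \frac{6 + K}{3 + A}$
$95 H{\left(-5,-4 \right)} R{\left(p{\left(-1 \right)},-10 \right)} = 95 \left(-4 - 5\right) \frac{6 - 10}{3 - 4} = 95 \left(-9\right) \frac{1}{3 - 4} \left(-4\right) = - 855 \frac{1}{-1} \left(-4\right) = - 855 \left(\left(-1\right) \left(-4\right)\right) = \left(-855\right) 4 = -3420$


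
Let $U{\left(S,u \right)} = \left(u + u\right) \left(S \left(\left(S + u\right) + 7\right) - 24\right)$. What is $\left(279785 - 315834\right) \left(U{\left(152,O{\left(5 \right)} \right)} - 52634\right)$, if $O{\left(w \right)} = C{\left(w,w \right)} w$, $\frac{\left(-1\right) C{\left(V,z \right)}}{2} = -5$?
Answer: $-112536542534$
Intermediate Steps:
$C{\left(V,z \right)} = 10$ ($C{\left(V,z \right)} = \left(-2\right) \left(-5\right) = 10$)
$O{\left(w \right)} = 10 w$
$U{\left(S,u \right)} = 2 u \left(-24 + S \left(7 + S + u\right)\right)$ ($U{\left(S,u \right)} = 2 u \left(S \left(7 + S + u\right) - 24\right) = 2 u \left(-24 + S \left(7 + S + u\right)\right)$)
$\left(279785 - 315834\right) \left(U{\left(152,O{\left(5 \right)} \right)} - 52634\right) = \left(279785 - 315834\right) \left(2 \cdot 10 \cdot 5 \left(-24 + 152^{2} + 7 \cdot 152 + 152 \cdot 10 \cdot 5\right) - 52634\right) = - 36049 \left(2 \cdot 50 \left(-24 + 23104 + 1064 + 152 \cdot 50\right) - 52634\right) = - 36049 \left(2 \cdot 50 \left(-24 + 23104 + 1064 + 7600\right) - 52634\right) = - 36049 \left(2 \cdot 50 \cdot 31744 - 52634\right) = - 36049 \left(3174400 - 52634\right) = \left(-36049\right) 3121766 = -112536542534$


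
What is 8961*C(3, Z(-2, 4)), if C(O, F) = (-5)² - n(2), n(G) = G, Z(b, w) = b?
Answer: 206103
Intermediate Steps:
C(O, F) = 23 (C(O, F) = (-5)² - 1*2 = 25 - 2 = 23)
8961*C(3, Z(-2, 4)) = 8961*23 = 206103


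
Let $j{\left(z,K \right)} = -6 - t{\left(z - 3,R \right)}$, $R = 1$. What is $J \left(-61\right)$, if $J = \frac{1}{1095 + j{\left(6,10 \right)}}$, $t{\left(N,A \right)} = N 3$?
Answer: $- \frac{61}{1080} \approx -0.056481$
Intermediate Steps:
$t{\left(N,A \right)} = 3 N$
$j{\left(z,K \right)} = 3 - 3 z$ ($j{\left(z,K \right)} = -6 - 3 \left(z - 3\right) = -6 - 3 \left(-3 + z\right) = -6 - \left(-9 + 3 z\right) = 3 - 3 z$)
$J = \frac{1}{1080}$ ($J = \frac{1}{1095 + \left(3 - 18\right)} = \frac{1}{1095 - 15} = \frac{1}{1080} \approx 0.00092593$)
$J \left(-61\right) = \frac{1}{1080} \left(-61\right) = - \frac{61}{1080}$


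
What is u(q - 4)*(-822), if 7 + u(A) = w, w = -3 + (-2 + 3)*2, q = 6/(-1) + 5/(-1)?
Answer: 6576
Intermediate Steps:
q = -11 (q = 6*(-1) + 5*(-1) = -6 - 5 = -11)
w = -1 (w = -3 + 1*2 = -3 + 2 = -1)
u(A) = -8 (u(A) = -7 - 1 = -8)
u(q - 4)*(-822) = -8*(-822) = 6576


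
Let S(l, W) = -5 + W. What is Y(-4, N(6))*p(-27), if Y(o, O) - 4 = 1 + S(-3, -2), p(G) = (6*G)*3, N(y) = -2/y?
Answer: 972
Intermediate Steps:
p(G) = 18*G
Y(o, O) = -2 (Y(o, O) = 4 + (1 + (-5 - 2)) = 4 + (1 - 7) = 4 - 6 = -2)
Y(-4, N(6))*p(-27) = -36*(-27) = -2*(-486) = 972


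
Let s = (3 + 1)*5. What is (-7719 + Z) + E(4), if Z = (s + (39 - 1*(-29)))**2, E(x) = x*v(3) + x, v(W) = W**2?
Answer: 65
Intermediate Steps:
s = 20 (s = 4*5 = 20)
E(x) = 10*x (E(x) = x*3**2 + x = x*9 + x = 9*x + x = 10*x)
Z = 7744 (Z = (20 + (39 - 1*(-29)))**2 = (20 + (39 + 29))**2 = (20 + 68)**2 = 88**2 = 7744)
(-7719 + Z) + E(4) = (-7719 + 7744) + 10*4 = 25 + 40 = 65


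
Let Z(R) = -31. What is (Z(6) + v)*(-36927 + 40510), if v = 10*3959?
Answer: 141739897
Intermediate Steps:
v = 39590
(Z(6) + v)*(-36927 + 40510) = (-31 + 39590)*(-36927 + 40510) = 39559*3583 = 141739897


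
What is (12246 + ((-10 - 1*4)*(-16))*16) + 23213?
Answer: 39043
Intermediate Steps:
(12246 + ((-10 - 1*4)*(-16))*16) + 23213 = (12246 + ((-10 - 4)*(-16))*16) + 23213 = (12246 - 14*(-16)*16) + 23213 = (12246 + 224*16) + 23213 = (12246 + 3584) + 23213 = 15830 + 23213 = 39043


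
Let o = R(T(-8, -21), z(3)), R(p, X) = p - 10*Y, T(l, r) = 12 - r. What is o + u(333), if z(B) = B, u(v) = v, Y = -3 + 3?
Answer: 366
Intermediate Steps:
Y = 0
R(p, X) = p (R(p, X) = p - 10*0 = p + 0 = p)
o = 33 (o = 12 - 1*(-21) = 12 + 21 = 33)
o + u(333) = 33 + 333 = 366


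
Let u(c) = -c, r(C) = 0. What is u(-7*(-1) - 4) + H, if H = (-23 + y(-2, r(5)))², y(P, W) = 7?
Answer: 253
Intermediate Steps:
H = 256 (H = (-23 + 7)² = (-16)² = 256)
u(-7*(-1) - 4) + H = -(-7*(-1) - 4) + 256 = -(7 - 4) + 256 = -1*3 + 256 = -3 + 256 = 253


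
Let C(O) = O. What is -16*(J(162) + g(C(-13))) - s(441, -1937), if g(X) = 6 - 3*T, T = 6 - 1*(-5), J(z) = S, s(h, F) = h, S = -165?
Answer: 2631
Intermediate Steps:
J(z) = -165
T = 11 (T = 6 + 5 = 11)
g(X) = -27 (g(X) = 6 - 3*11 = 6 - 33 = -27)
-16*(J(162) + g(C(-13))) - s(441, -1937) = -16*(-165 - 27) - 1*441 = -16*(-192) - 441 = 3072 - 441 = 2631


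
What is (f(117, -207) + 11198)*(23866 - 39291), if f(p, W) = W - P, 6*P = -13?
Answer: -1017417575/6 ≈ -1.6957e+8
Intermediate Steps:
P = -13/6 (P = (⅙)*(-13) = -13/6 ≈ -2.1667)
f(p, W) = 13/6 + W (f(p, W) = W - 1*(-13/6) = W + 13/6 = 13/6 + W)
(f(117, -207) + 11198)*(23866 - 39291) = ((13/6 - 207) + 11198)*(23866 - 39291) = (-1229/6 + 11198)*(-15425) = (65959/6)*(-15425) = -1017417575/6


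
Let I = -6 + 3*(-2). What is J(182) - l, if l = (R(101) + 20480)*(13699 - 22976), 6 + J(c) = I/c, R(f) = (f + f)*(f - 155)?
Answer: 8080748852/91 ≈ 8.8799e+7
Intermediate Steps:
I = -12 (I = -6 - 6 = -12)
R(f) = 2*f*(-155 + f) (R(f) = (2*f)*(-155 + f) = 2*f*(-155 + f))
J(c) = -6 - 12/c
l = -88799444 (l = (2*101*(-155 + 101) + 20480)*(13699 - 22976) = (2*101*(-54) + 20480)*(-9277) = (-10908 + 20480)*(-9277) = 9572*(-9277) = -88799444)
J(182) - l = (-6 - 12/182) - 1*(-88799444) = (-6 - 12*1/182) + 88799444 = (-6 - 6/91) + 88799444 = -552/91 + 88799444 = 8080748852/91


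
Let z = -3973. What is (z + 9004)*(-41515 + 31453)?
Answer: -50621922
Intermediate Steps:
(z + 9004)*(-41515 + 31453) = (-3973 + 9004)*(-41515 + 31453) = 5031*(-10062) = -50621922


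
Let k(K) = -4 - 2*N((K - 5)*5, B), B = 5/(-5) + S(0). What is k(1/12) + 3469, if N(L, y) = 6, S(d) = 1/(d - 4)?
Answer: 3453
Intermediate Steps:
S(d) = 1/(-4 + d)
B = -5/4 (B = 5/(-5) + 1/(-4 + 0) = 5*(-1/5) + 1/(-4) = -1 - 1/4 = -5/4 ≈ -1.2500)
k(K) = -16 (k(K) = -4 - 2*6 = -4 - 12 = -16)
k(1/12) + 3469 = -16 + 3469 = 3453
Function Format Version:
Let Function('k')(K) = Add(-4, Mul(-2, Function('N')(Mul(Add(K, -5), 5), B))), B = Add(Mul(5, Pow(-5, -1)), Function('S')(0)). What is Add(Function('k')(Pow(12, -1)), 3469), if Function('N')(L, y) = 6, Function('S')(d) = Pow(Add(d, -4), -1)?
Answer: 3453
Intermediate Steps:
Function('S')(d) = Pow(Add(-4, d), -1)
B = Rational(-5, 4) (B = Add(Mul(5, Pow(-5, -1)), Pow(Add(-4, 0), -1)) = Add(Mul(5, Rational(-1, 5)), Pow(-4, -1)) = Add(-1, Rational(-1, 4)) = Rational(-5, 4) ≈ -1.2500)
Function('k')(K) = -16 (Function('k')(K) = Add(-4, Mul(-2, 6)) = Add(-4, -12) = -16)
Add(Function('k')(Pow(12, -1)), 3469) = Add(-16, 3469) = 3453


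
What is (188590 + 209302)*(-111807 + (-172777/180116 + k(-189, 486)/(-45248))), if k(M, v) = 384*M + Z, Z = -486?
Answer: -11330089985007747305/254684024 ≈ -4.4487e+10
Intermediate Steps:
k(M, v) = -486 + 384*M (k(M, v) = 384*M - 486 = -486 + 384*M)
(188590 + 209302)*(-111807 + (-172777/180116 + k(-189, 486)/(-45248))) = (188590 + 209302)*(-111807 + (-172777/180116 + (-486 + 384*(-189))/(-45248))) = 397892*(-111807 + (-172777*1/180116 + (-486 - 72576)*(-1/45248))) = 397892*(-111807 + (-172777/180116 - 73062*(-1/45248))) = 397892*(-111807 + (-172777/180116 + 36531/22624)) = 397892*(-111807 + 667727687/1018736096) = 397892*(-113901158957785/1018736096) = -11330089985007747305/254684024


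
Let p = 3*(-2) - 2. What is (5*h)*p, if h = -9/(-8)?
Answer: -45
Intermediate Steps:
p = -8 (p = -6 - 2 = -8)
h = 9/8 (h = -9*(-⅛) = 9/8 ≈ 1.1250)
(5*h)*p = (5*(9/8))*(-8) = (45/8)*(-8) = -45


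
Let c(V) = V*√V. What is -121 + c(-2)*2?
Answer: -121 - 4*I*√2 ≈ -121.0 - 5.6569*I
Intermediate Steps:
c(V) = V^(3/2)
-121 + c(-2)*2 = -121 + (-2)^(3/2)*2 = -121 - 2*I*√2*2 = -121 - 4*I*√2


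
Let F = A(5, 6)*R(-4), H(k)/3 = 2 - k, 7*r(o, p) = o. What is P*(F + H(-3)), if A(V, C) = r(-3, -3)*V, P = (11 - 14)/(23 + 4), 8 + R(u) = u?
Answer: -95/21 ≈ -4.5238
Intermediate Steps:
r(o, p) = o/7
R(u) = -8 + u
H(k) = 6 - 3*k (H(k) = 3*(2 - k) = 6 - 3*k)
P = -1/9 (P = -3/27 = -3*1/27 = -1/9 ≈ -0.11111)
A(V, C) = -3*V/7 (A(V, C) = ((1/7)*(-3))*V = -3*V/7)
F = 180/7 (F = (-3/7*5)*(-8 - 4) = -15/7*(-12) = 180/7 ≈ 25.714)
P*(F + H(-3)) = -(180/7 + (6 - 3*(-3)))/9 = -(180/7 + (6 + 9))/9 = -(180/7 + 15)/9 = -1/9*285/7 = -95/21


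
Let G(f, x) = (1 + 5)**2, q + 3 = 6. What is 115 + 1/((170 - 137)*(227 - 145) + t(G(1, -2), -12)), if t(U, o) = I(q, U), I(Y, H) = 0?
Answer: 311191/2706 ≈ 115.00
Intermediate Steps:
q = 3 (q = -3 + 6 = 3)
G(f, x) = 36 (G(f, x) = 6**2 = 36)
t(U, o) = 0
115 + 1/((170 - 137)*(227 - 145) + t(G(1, -2), -12)) = 115 + 1/((170 - 137)*(227 - 145) + 0) = 115 + 1/(33*82 + 0) = 115 + 1/(2706 + 0) = 115 + 1/2706 = 311191/2706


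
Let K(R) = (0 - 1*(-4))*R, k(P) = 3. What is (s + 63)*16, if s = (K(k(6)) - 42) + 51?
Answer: 1344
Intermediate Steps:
K(R) = 4*R (K(R) = (0 + 4)*R = 4*R)
s = 21 (s = (4*3 - 42) + 51 = (12 - 42) + 51 = -30 + 51 = 21)
(s + 63)*16 = (21 + 63)*16 = 84*16 = 1344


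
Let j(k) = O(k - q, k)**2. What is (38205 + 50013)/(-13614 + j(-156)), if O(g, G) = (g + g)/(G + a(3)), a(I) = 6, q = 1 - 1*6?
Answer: -496226250/76555949 ≈ -6.4819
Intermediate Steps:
q = -5 (q = 1 - 6 = -5)
O(g, G) = 2*g/(6 + G) (O(g, G) = (g + g)/(G + 6) = (2*g)/(6 + G) = 2*g/(6 + G))
j(k) = 4*(5 + k)**2/(6 + k)**2 (j(k) = (2*(k - 1*(-5))/(6 + k))**2 = (2*(k + 5)/(6 + k))**2 = (2*(5 + k)/(6 + k))**2 = 4*(5 + k)**2/(6 + k)**2)
(38205 + 50013)/(-13614 + j(-156)) = (38205 + 50013)/(-13614 + 4*(5 - 156)**2/(6 - 156)**2) = 88218/(-13614 + 4*(-151)**2/(-150)**2) = 88218/(-13614 + 4*22801*(1/22500)) = 88218/(-13614 + 22801/5625) = 88218/(-76555949/5625) = 88218*(-5625/76555949) = -496226250/76555949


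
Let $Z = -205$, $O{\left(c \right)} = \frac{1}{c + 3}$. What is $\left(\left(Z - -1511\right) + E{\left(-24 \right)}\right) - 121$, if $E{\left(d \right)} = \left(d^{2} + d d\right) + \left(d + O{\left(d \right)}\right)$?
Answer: $\frac{48572}{21} \approx 2313.0$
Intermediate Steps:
$O{\left(c \right)} = \frac{1}{3 + c}$
$E{\left(d \right)} = d + \frac{1}{3 + d} + 2 d^{2}$ ($E{\left(d \right)} = \left(d^{2} + d d\right) + \left(d + \frac{1}{3 + d}\right) = \left(d^{2} + d^{2}\right) + \left(d + \frac{1}{3 + d}\right) = 2 d^{2} + \left(d + \frac{1}{3 + d}\right) = d + \frac{1}{3 + d} + 2 d^{2}$)
$\left(\left(Z - -1511\right) + E{\left(-24 \right)}\right) - 121 = \left(\left(-205 - -1511\right) + \frac{1 - 24 \left(1 + 2 \left(-24\right)\right) \left(3 - 24\right)}{3 - 24}\right) - 121 = \left(\left(-205 + 1511\right) + \frac{1 - 24 \left(1 - 48\right) \left(-21\right)}{-21}\right) - 121 = \left(1306 - \frac{1 - \left(-1128\right) \left(-21\right)}{21}\right) - 121 = \left(1306 - \frac{1 - 23688}{21}\right) - 121 = \left(1306 - - \frac{23687}{21}\right) - 121 = \left(1306 + \frac{23687}{21}\right) - 121 = \frac{51113}{21} - 121 = \frac{48572}{21}$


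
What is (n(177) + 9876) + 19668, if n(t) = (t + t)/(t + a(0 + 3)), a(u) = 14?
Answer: 5643258/191 ≈ 29546.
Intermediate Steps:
n(t) = 2*t/(14 + t) (n(t) = (t + t)/(t + 14) = (2*t)/(14 + t) = 2*t/(14 + t))
(n(177) + 9876) + 19668 = (2*177/(14 + 177) + 9876) + 19668 = (2*177/191 + 9876) + 19668 = (2*177*(1/191) + 9876) + 19668 = (354/191 + 9876) + 19668 = 1886670/191 + 19668 = 5643258/191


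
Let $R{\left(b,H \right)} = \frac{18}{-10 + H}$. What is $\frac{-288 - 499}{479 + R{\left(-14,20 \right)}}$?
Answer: $- \frac{3935}{2404} \approx -1.6369$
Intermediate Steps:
$\frac{-288 - 499}{479 + R{\left(-14,20 \right)}} = \frac{-288 - 499}{479 + \frac{18}{-10 + 20}} = - \frac{787}{479 + \frac{18}{10}} = - \frac{787}{479 + 18 \cdot \frac{1}{10}} = - \frac{787}{479 + \frac{9}{5}} = - \frac{787}{\frac{2404}{5}} = \left(-787\right) \frac{5}{2404} = - \frac{3935}{2404}$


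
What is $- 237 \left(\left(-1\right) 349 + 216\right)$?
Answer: $31521$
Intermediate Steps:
$- 237 \left(\left(-1\right) 349 + 216\right) = - 237 \left(-349 + 216\right) = \left(-237\right) \left(-133\right) = 31521$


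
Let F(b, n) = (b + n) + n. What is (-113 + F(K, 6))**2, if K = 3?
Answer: 9604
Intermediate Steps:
F(b, n) = b + 2*n
(-113 + F(K, 6))**2 = (-113 + (3 + 2*6))**2 = (-113 + (3 + 12))**2 = (-113 + 15)**2 = (-98)**2 = 9604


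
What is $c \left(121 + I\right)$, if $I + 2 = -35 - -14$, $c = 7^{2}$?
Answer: $4802$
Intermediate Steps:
$c = 49$
$I = -23$ ($I = -2 - 21 = -23$)
$c \left(121 + I\right) = 49 \left(121 - 23\right) = 49 \cdot 98 = 4802$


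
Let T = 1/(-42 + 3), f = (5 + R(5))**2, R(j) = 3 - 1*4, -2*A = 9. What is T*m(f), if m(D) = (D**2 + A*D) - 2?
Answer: -14/3 ≈ -4.6667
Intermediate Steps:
A = -9/2 (A = -1/2*9 = -9/2 ≈ -4.5000)
R(j) = -1 (R(j) = 3 - 4 = -1)
f = 16 (f = (5 - 1)**2 = 4**2 = 16)
m(D) = -2 + D**2 - 9*D/2 (m(D) = (D**2 - 9*D/2) - 2 = -2 + D**2 - 9*D/2)
T = -1/39 (T = 1/(-39) = -1/39 ≈ -0.025641)
T*m(f) = -(-2 + 16**2 - 9/2*16)/39 = -(-2 + 256 - 72)/39 = -1/39*182 = -14/3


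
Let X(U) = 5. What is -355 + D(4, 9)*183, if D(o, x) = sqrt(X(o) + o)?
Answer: 194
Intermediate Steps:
D(o, x) = sqrt(5 + o)
-355 + D(4, 9)*183 = -355 + sqrt(5 + 4)*183 = -355 + sqrt(9)*183 = -355 + 3*183 = -355 + 549 = 194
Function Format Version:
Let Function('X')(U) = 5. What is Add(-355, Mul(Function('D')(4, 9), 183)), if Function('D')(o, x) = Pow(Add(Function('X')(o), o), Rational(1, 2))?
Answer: 194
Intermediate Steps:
Function('D')(o, x) = Pow(Add(5, o), Rational(1, 2))
Add(-355, Mul(Function('D')(4, 9), 183)) = Add(-355, Mul(Pow(Add(5, 4), Rational(1, 2)), 183)) = Add(-355, Mul(Pow(9, Rational(1, 2)), 183)) = Add(-355, Mul(3, 183)) = Add(-355, 549) = 194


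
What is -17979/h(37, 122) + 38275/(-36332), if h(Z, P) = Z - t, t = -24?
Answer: -655547803/2216252 ≈ -295.79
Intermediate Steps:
h(Z, P) = 24 + Z (h(Z, P) = Z - 1*(-24) = Z + 24 = 24 + Z)
-17979/h(37, 122) + 38275/(-36332) = -17979/(24 + 37) + 38275/(-36332) = -17979/61 + 38275*(-1/36332) = -17979*1/61 - 38275/36332 = -17979/61 - 38275/36332 = -655547803/2216252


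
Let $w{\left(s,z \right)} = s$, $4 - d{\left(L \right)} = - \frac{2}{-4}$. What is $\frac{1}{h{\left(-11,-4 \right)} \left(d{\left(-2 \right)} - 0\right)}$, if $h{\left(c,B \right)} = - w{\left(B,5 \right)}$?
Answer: $\frac{1}{14} \approx 0.071429$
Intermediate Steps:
$d{\left(L \right)} = \frac{7}{2}$ ($d{\left(L \right)} = 4 - - \frac{2}{-4} = 4 - \left(-2\right) \left(- \frac{1}{4}\right) = 4 - \frac{1}{2} = \frac{7}{2}$)
$h{\left(c,B \right)} = - B$
$\frac{1}{h{\left(-11,-4 \right)} \left(d{\left(-2 \right)} - 0\right)} = \frac{1}{\left(-1\right) \left(-4\right) \left(\frac{7}{2} - 0\right)} = \frac{1}{4 \left(\frac{7}{2} + 0\right)} = \frac{1}{4 \cdot \frac{7}{2}} = \frac{1}{14}$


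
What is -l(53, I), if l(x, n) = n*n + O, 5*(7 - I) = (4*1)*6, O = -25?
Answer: 504/25 ≈ 20.160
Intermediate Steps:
I = 11/5 (I = 7 - 4*1*6/5 = 7 - 4*6/5 = 7 - ⅕*24 = 7 - 24/5 = 11/5 ≈ 2.2000)
l(x, n) = -25 + n² (l(x, n) = n*n - 25 = n² - 25 = -25 + n²)
-l(53, I) = -(-25 + (11/5)²) = -(-25 + 121/25) = -1*(-504/25) = 504/25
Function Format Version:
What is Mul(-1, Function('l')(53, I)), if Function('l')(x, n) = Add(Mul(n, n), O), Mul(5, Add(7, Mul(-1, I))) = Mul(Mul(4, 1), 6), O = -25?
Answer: Rational(504, 25) ≈ 20.160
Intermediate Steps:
I = Rational(11, 5) (I = Add(7, Mul(Rational(-1, 5), Mul(Mul(4, 1), 6))) = Add(7, Mul(Rational(-1, 5), Mul(4, 6))) = Add(7, Mul(Rational(-1, 5), 24)) = Add(7, Rational(-24, 5)) = Rational(11, 5) ≈ 2.2000)
Function('l')(x, n) = Add(-25, Pow(n, 2)) (Function('l')(x, n) = Add(Mul(n, n), -25) = Add(Pow(n, 2), -25) = Add(-25, Pow(n, 2)))
Mul(-1, Function('l')(53, I)) = Mul(-1, Add(-25, Pow(Rational(11, 5), 2))) = Mul(-1, Add(-25, Rational(121, 25))) = Mul(-1, Rational(-504, 25)) = Rational(504, 25)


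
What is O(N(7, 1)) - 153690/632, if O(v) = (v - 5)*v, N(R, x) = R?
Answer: -72421/316 ≈ -229.18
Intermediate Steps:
O(v) = v*(-5 + v) (O(v) = (-5 + v)*v = v*(-5 + v))
O(N(7, 1)) - 153690/632 = 7*(-5 + 7) - 153690/632 = 7*2 - 153690/632 = 14 - 470*327/632 = 14 - 76845/316 = -72421/316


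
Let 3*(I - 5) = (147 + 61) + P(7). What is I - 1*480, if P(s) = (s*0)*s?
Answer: -1217/3 ≈ -405.67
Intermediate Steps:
P(s) = 0 (P(s) = 0*s = 0)
I = 223/3 (I = 5 + ((147 + 61) + 0)/3 = 5 + (208 + 0)/3 = 5 + (1/3)*208 = 5 + 208/3 = 223/3 ≈ 74.333)
I - 1*480 = 223/3 - 1*480 = 223/3 - 480 = -1217/3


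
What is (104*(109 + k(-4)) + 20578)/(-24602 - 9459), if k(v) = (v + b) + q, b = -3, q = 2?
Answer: -31394/34061 ≈ -0.92170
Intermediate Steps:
k(v) = -1 + v (k(v) = (v - 3) + 2 = (-3 + v) + 2 = -1 + v)
(104*(109 + k(-4)) + 20578)/(-24602 - 9459) = (104*(109 + (-1 - 4)) + 20578)/(-24602 - 9459) = (104*(109 - 5) + 20578)/(-34061) = (104*104 + 20578)*(-1/34061) = (10816 + 20578)*(-1/34061) = 31394*(-1/34061) = -31394/34061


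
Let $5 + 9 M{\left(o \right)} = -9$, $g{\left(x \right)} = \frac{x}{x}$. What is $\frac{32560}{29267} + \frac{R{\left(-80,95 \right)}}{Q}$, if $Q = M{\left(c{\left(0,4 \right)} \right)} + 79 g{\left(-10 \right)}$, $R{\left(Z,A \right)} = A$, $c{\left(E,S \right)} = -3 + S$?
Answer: $\frac{1289665}{551327} \approx 2.3392$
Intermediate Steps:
$g{\left(x \right)} = 1$
$M{\left(o \right)} = - \frac{14}{9}$ ($M{\left(o \right)} = - \frac{5}{9} + \frac{1}{9} \left(-9\right) = - \frac{5}{9} - 1 = - \frac{14}{9}$)
$Q = \frac{697}{9}$ ($Q = - \frac{14}{9} + 79 \cdot 1 = - \frac{14}{9} + 79 = \frac{697}{9} \approx 77.444$)
$\frac{32560}{29267} + \frac{R{\left(-80,95 \right)}}{Q} = \frac{32560}{29267} + \frac{95}{\frac{697}{9}} = 32560 \cdot \frac{1}{29267} + 95 \cdot \frac{9}{697} = \frac{880}{791} + \frac{855}{697} = \frac{1289665}{551327}$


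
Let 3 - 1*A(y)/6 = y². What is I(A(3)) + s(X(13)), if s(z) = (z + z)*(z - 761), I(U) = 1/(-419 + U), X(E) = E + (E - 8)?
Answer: -12170341/455 ≈ -26748.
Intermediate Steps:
X(E) = -8 + 2*E (X(E) = E + (-8 + E) = -8 + 2*E)
A(y) = 18 - 6*y²
s(z) = 2*z*(-761 + z) (s(z) = (2*z)*(-761 + z) = 2*z*(-761 + z))
I(A(3)) + s(X(13)) = 1/(-419 + (18 - 6*3²)) + 2*(-8 + 2*13)*(-761 + (-8 + 2*13)) = 1/(-419 + (18 - 6*9)) + 2*(-8 + 26)*(-761 + (-8 + 26)) = 1/(-419 + (18 - 54)) + 2*18*(-761 + 18) = 1/(-419 - 36) + 2*18*(-743) = 1/(-455) - 26748 = -1/455 - 26748 = -12170341/455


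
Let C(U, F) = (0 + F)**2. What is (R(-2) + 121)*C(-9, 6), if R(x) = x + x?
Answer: 4212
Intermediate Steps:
C(U, F) = F**2
R(x) = 2*x
(R(-2) + 121)*C(-9, 6) = (2*(-2) + 121)*6**2 = (-4 + 121)*36 = 117*36 = 4212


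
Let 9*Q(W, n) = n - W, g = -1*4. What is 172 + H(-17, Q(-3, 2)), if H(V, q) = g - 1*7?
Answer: 161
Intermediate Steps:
g = -4
Q(W, n) = -W/9 + n/9 (Q(W, n) = (n - W)/9 = -W/9 + n/9)
H(V, q) = -11 (H(V, q) = -4 - 1*7 = -4 - 7 = -11)
172 + H(-17, Q(-3, 2)) = 172 - 11 = 161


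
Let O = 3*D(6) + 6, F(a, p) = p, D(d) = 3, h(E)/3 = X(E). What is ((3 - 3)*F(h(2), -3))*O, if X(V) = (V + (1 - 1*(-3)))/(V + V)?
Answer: 0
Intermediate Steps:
X(V) = (4 + V)/(2*V) (X(V) = (V + (1 + 3))/((2*V)) = (V + 4)*(1/(2*V)) = (4 + V)*(1/(2*V)) = (4 + V)/(2*V))
h(E) = 3*(4 + E)/(2*E) (h(E) = 3*((4 + E)/(2*E)) = 3*(4 + E)/(2*E))
O = 15 (O = 3*3 + 6 = 9 + 6 = 15)
((3 - 3)*F(h(2), -3))*O = ((3 - 3)*(-3))*15 = (0*(-3))*15 = 0*15 = 0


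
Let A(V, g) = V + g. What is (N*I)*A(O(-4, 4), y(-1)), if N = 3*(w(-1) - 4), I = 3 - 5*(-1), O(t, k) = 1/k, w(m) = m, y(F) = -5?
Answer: 570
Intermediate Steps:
I = 8 (I = 3 + 5 = 8)
N = -15 (N = 3*(-1 - 4) = 3*(-5) = -15)
(N*I)*A(O(-4, 4), y(-1)) = (-15*8)*(1/4 - 5) = -120*(¼ - 5) = -120*(-19/4) = 570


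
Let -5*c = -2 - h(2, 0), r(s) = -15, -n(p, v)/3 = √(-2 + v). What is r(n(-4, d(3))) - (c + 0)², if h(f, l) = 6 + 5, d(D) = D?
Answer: -544/25 ≈ -21.760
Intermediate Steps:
n(p, v) = -3*√(-2 + v)
h(f, l) = 11
c = 13/5 (c = -(-2 - 1*11)/5 = -(-2 - 11)/5 = -⅕*(-13) = 13/5 ≈ 2.6000)
r(n(-4, d(3))) - (c + 0)² = -15 - (13/5 + 0)² = -15 - (13/5)² = -15 - 1*169/25 = -15 - 169/25 = -544/25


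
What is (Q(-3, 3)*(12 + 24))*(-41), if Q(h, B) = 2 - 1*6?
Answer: 5904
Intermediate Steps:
Q(h, B) = -4 (Q(h, B) = 2 - 6 = -4)
(Q(-3, 3)*(12 + 24))*(-41) = -4*(12 + 24)*(-41) = -4*36*(-41) = -144*(-41) = 5904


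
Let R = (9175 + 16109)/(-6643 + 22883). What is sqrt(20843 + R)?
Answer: sqrt(1753027235)/290 ≈ 144.38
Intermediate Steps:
R = 903/580 (R = 25284/16240 = 25284*(1/16240) = 903/580 ≈ 1.5569)
sqrt(20843 + R) = sqrt(20843 + 903/580) = sqrt(12089843/580) = sqrt(1753027235)/290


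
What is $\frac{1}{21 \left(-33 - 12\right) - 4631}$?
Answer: $- \frac{1}{5576} \approx -0.00017934$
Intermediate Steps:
$\frac{1}{21 \left(-33 - 12\right) - 4631} = \frac{1}{21 \left(-45\right) - 4631} = \frac{1}{-945 - 4631} = \frac{1}{-5576} = - \frac{1}{5576}$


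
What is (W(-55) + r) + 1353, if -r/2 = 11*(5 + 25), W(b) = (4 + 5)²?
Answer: 774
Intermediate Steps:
W(b) = 81 (W(b) = 9² = 81)
r = -660 (r = -22*(5 + 25) = -22*30 = -2*330 = -660)
(W(-55) + r) + 1353 = (81 - 660) + 1353 = -579 + 1353 = 774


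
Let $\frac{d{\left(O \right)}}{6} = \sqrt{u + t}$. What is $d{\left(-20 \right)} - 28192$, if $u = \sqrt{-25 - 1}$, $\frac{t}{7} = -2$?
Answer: $-28192 + 6 \sqrt{-14 + i \sqrt{26}} \approx -28188.0 + 22.808 i$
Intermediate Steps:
$t = -14$ ($t = 7 \left(-2\right) = -14$)
$u = i \sqrt{26}$ ($u = \sqrt{-26} = i \sqrt{26} \approx 5.099 i$)
$d{\left(O \right)} = 6 \sqrt{-14 + i \sqrt{26}}$ ($d{\left(O \right)} = 6 \sqrt{i \sqrt{26} - 14} = 6 \sqrt{-14 + i \sqrt{26}}$)
$d{\left(-20 \right)} - 28192 = 6 \sqrt{-14 + i \sqrt{26}} - 28192 = -28192 + 6 \sqrt{-14 + i \sqrt{26}}$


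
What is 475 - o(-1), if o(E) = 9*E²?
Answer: 466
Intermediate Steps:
475 - o(-1) = 475 - 9*(-1)² = 475 - 9 = 466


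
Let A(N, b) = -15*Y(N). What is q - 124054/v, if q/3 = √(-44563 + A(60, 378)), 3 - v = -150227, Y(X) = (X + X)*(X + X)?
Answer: -62027/75115 + 3*I*√260563 ≈ -0.82576 + 1531.4*I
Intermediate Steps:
Y(X) = 4*X² (Y(X) = (2*X)*(2*X) = 4*X²)
v = 150230 (v = 3 - 1*(-150227) = 3 + 150227 = 150230)
A(N, b) = -60*N²
q = 3*I*√260563 (q = 3*√(-44563 - 60*60²) = 3*√(-44563 - 60*3600) = 3*√(-44563 - 216000) = 3*√(-260563) = 3*(I*√260563) = 3*I*√260563 ≈ 1531.4*I)
q - 124054/v = 3*I*√260563 - 124054/150230 = 3*I*√260563 - 1*62027/75115 = 3*I*√260563 - 62027/75115 = -62027/75115 + 3*I*√260563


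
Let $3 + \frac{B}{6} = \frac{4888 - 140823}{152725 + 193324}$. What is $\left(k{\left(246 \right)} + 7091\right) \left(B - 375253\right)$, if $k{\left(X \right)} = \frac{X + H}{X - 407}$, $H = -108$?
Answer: $- \frac{6445229058560959}{2422343} \approx -2.6607 \cdot 10^{9}$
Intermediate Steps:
$B = - \frac{7044492}{346049}$ ($B = -18 + 6 \frac{4888 - 140823}{152725 + 193324} = -18 + 6 \left(- \frac{135935}{346049}\right) = -18 - \frac{815610}{346049} = - \frac{7044492}{346049} \approx -20.357$)
$k{\left(X \right)} = \frac{-108 + X}{-407 + X}$ ($k{\left(X \right)} = \frac{X - 108}{X - 407} = \frac{-108 + X}{-407 + X}$)
$\left(k{\left(246 \right)} + 7091\right) \left(B - 375253\right) = \left(\frac{-108 + 246}{-407 + 246} + 7091\right) \left(- \frac{7044492}{346049} - 375253\right) = \left(\frac{1}{-161} \cdot 138 + 7091\right) \left(- \frac{129862969889}{346049}\right) = \left(\left(- \frac{1}{161}\right) 138 + 7091\right) \left(- \frac{129862969889}{346049}\right) = \left(- \frac{6}{7} + 7091\right) \left(- \frac{129862969889}{346049}\right) = \frac{49631}{7} \left(- \frac{129862969889}{346049}\right) = - \frac{6445229058560959}{2422343}$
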